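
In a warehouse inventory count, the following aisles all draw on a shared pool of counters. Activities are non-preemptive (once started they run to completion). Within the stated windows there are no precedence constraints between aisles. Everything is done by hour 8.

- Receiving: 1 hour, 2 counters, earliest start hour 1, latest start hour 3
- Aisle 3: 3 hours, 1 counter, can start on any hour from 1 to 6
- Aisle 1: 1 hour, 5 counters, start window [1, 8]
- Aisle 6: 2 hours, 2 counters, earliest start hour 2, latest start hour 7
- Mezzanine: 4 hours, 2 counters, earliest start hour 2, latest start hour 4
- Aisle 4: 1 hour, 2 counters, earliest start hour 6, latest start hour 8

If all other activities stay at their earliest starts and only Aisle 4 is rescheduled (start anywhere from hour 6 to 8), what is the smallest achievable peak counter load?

Aisle 4@6: h1:8  h2:5  h3:5  h4:2  h5:2  h6:2  h7:0  h8:0 → peak 8
Aisle 4@7: h1:8  h2:5  h3:5  h4:2  h5:2  h6:0  h7:2  h8:0 → peak 8
Aisle 4@8: h1:8  h2:5  h3:5  h4:2  h5:2  h6:0  h7:0  h8:2 → peak 8
Best is Aisle 4@6, peak 8.

8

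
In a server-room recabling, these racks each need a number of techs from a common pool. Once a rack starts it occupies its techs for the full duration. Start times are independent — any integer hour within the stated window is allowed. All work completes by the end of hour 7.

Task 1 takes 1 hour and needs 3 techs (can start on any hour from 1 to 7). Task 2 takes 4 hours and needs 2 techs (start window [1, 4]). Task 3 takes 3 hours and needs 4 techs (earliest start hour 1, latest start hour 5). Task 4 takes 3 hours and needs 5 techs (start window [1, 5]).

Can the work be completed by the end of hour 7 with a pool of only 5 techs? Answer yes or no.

no

Total tech-hours = 38; over 7 hours the average is 38/7 > 5, so some hour must exceed 5.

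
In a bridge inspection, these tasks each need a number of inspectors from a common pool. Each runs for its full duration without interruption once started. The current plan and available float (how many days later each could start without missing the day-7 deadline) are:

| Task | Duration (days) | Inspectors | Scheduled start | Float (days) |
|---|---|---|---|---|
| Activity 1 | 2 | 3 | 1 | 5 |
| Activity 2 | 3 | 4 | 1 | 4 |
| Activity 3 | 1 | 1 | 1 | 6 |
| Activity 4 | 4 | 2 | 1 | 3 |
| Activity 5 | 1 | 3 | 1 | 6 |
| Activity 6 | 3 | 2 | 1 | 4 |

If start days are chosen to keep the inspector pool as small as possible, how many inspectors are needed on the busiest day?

Early-start (Activity 1@1, Activity 2@1, Activity 3@1, Activity 4@1, Activity 5@1, Activity 6@1) gives peak 15: d1:15  d2:11  d3:8  d4:2  d5:0  d6:0  d7:0.
Shift Activity 2→3, Activity 5→6, Activity 6→5.
Schedule Activity 1@1, Activity 2@3, Activity 3@1, Activity 4@1, Activity 5@6, Activity 6@5: d1:6  d2:5  d3:6  d4:6  d5:6  d6:5  d7:2 — peak 6.
Total inspector-days = 36 over 7 days ⇒ peak ≥ ⌈36/7⌉ = 6, so 6 is optimal.

6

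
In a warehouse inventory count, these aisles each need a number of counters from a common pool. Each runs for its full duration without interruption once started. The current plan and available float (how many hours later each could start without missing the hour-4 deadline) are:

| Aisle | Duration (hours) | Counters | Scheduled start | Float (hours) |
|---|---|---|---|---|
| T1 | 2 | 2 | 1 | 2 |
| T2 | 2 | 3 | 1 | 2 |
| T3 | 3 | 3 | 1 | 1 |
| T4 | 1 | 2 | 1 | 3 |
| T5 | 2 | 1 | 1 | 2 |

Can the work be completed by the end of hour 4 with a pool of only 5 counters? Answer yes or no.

Total counter-hours = 23; over 4 hours the average is 23/4 > 5, so some hour must exceed 5.

no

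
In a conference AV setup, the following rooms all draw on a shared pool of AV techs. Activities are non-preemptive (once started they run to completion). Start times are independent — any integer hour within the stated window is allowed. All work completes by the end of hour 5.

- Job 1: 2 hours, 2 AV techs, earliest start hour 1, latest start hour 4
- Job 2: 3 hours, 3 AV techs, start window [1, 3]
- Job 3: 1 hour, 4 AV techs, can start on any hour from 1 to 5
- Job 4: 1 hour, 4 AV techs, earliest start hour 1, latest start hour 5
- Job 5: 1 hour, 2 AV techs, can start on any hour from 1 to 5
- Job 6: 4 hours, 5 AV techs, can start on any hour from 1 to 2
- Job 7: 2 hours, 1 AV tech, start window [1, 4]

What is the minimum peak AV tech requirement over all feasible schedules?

Early-start (Job 1@1, Job 2@1, Job 3@1, Job 4@1, Job 5@1, Job 6@1, Job 7@1) gives peak 21: h1:21  h2:11  h3:8  h4:5  h5:0.
Shift Job 4→4, Job 5→3, Job 6→2, Job 7→4.
Schedule Job 1@1, Job 2@1, Job 3@1, Job 4@4, Job 5@3, Job 6@2, Job 7@4: h1:9  h2:10  h3:10  h4:10  h5:6 — peak 10.

10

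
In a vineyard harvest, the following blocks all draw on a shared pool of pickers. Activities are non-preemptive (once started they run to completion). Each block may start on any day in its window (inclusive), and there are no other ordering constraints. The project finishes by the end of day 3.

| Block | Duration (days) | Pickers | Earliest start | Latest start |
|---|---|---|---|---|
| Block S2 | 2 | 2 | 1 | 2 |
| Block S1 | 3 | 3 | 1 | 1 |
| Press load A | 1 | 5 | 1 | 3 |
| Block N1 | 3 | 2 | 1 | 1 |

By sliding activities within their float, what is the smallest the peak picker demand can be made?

Early-start (Block S2@1, Block S1@1, Press load A@1, Block N1@1) gives peak 12: d1:12  d2:7  d3:5.
Shift Press load A→3.
Schedule Block S2@1, Block S1@1, Press load A@3, Block N1@1: d1:7  d2:7  d3:10 — peak 10.
No arrangement of the 6 feasible schedules does better.

10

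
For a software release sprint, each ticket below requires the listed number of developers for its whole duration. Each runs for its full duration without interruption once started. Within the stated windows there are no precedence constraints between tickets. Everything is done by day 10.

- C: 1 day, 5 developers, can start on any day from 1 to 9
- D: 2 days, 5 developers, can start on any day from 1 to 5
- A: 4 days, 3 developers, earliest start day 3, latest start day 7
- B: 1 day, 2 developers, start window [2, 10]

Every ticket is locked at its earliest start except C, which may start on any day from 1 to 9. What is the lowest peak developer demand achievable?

7

C@1: d1:10  d2:7  d3:3  d4:3  d5:3  d6:3  d7:0  d8:0  d9:0  d10:0 → peak 10
C@2: d1:5  d2:12  d3:3  d4:3  d5:3  d6:3  d7:0  d8:0  d9:0  d10:0 → peak 12
C@3: d1:5  d2:7  d3:8  d4:3  d5:3  d6:3  d7:0  d8:0  d9:0  d10:0 → peak 8
C@4: d1:5  d2:7  d3:3  d4:8  d5:3  d6:3  d7:0  d8:0  d9:0  d10:0 → peak 8
C@5: d1:5  d2:7  d3:3  d4:3  d5:8  d6:3  d7:0  d8:0  d9:0  d10:0 → peak 8
C@6: d1:5  d2:7  d3:3  d4:3  d5:3  d6:8  d7:0  d8:0  d9:0  d10:0 → peak 8
C@7: d1:5  d2:7  d3:3  d4:3  d5:3  d6:3  d7:5  d8:0  d9:0  d10:0 → peak 7
C@8: d1:5  d2:7  d3:3  d4:3  d5:3  d6:3  d7:0  d8:5  d9:0  d10:0 → peak 7
C@9: d1:5  d2:7  d3:3  d4:3  d5:3  d6:3  d7:0  d8:0  d9:5  d10:0 → peak 7
Best is C@7, peak 7.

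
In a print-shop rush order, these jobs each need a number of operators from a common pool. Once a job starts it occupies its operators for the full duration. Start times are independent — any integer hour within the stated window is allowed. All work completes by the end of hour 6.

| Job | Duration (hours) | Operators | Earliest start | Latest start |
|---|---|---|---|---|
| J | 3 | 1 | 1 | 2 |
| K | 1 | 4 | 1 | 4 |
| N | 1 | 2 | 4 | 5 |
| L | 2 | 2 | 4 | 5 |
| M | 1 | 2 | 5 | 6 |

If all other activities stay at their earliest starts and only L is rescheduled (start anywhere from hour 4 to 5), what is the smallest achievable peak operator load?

5

L@4: h1:5  h2:1  h3:1  h4:4  h5:4  h6:0 → peak 5
L@5: h1:5  h2:1  h3:1  h4:2  h5:4  h6:2 → peak 5
Best is L@4, peak 5.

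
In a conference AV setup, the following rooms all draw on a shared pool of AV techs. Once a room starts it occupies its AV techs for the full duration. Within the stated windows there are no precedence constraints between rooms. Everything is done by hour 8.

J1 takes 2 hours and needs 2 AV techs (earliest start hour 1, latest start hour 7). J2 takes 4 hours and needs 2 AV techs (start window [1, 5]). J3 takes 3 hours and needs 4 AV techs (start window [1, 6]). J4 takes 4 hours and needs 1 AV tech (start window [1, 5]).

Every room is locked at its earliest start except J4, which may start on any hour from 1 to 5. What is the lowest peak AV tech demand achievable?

J4@1: h1:9  h2:9  h3:7  h4:3  h5:0  h6:0  h7:0  h8:0 → peak 9
J4@2: h1:8  h2:9  h3:7  h4:3  h5:1  h6:0  h7:0  h8:0 → peak 9
J4@3: h1:8  h2:8  h3:7  h4:3  h5:1  h6:1  h7:0  h8:0 → peak 8
J4@4: h1:8  h2:8  h3:6  h4:3  h5:1  h6:1  h7:1  h8:0 → peak 8
J4@5: h1:8  h2:8  h3:6  h4:2  h5:1  h6:1  h7:1  h8:1 → peak 8
Best is J4@3, peak 8.

8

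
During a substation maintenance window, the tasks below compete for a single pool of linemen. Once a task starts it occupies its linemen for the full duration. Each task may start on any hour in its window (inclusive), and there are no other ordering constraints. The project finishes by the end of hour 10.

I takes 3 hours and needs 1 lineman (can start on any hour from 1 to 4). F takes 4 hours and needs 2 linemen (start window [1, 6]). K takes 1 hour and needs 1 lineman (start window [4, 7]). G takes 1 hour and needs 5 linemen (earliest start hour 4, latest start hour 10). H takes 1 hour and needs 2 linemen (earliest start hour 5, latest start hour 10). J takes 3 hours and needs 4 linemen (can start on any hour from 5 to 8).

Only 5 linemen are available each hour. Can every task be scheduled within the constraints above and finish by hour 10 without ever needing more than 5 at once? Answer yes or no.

Schedule I@1, F@1, K@4, G@5, H@6, J@7: h1:3  h2:3  h3:3  h4:3  h5:5  h6:2  h7:4  h8:4  h9:4  h10:0 — peak 5 ≤ 5.

yes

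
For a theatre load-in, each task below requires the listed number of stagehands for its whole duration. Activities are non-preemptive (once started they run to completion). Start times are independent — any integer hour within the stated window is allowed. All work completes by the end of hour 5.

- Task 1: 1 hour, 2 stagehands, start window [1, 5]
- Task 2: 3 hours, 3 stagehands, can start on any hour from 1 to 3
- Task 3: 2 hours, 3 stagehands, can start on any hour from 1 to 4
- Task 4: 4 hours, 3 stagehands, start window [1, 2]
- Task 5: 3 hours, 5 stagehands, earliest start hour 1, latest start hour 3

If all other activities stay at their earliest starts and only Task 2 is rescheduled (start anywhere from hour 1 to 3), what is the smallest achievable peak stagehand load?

13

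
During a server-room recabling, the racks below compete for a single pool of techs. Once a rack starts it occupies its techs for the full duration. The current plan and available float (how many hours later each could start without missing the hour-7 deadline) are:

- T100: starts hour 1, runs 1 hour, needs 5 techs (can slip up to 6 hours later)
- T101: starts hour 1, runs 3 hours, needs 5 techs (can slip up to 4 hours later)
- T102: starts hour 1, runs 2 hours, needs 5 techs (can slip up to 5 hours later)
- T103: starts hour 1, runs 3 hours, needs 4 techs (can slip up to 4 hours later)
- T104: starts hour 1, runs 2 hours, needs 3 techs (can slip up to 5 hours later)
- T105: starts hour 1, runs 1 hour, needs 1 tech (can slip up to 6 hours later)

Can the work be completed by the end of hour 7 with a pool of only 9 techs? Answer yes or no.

yes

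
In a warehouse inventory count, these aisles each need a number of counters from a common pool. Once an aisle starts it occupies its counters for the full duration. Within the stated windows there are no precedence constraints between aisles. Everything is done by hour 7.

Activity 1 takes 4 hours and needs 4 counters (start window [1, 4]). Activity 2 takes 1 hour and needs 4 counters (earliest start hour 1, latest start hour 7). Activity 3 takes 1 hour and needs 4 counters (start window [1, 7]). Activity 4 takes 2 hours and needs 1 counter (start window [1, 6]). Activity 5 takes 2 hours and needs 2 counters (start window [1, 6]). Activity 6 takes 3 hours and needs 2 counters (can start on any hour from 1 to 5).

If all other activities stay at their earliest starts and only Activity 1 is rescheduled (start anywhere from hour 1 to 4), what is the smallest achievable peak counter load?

Activity 1@1: h1:17  h2:9  h3:6  h4:4  h5:0  h6:0  h7:0 → peak 17
Activity 1@2: h1:13  h2:9  h3:6  h4:4  h5:4  h6:0  h7:0 → peak 13
Activity 1@3: h1:13  h2:5  h3:6  h4:4  h5:4  h6:4  h7:0 → peak 13
Activity 1@4: h1:13  h2:5  h3:2  h4:4  h5:4  h6:4  h7:4 → peak 13
Best is Activity 1@2, peak 13.

13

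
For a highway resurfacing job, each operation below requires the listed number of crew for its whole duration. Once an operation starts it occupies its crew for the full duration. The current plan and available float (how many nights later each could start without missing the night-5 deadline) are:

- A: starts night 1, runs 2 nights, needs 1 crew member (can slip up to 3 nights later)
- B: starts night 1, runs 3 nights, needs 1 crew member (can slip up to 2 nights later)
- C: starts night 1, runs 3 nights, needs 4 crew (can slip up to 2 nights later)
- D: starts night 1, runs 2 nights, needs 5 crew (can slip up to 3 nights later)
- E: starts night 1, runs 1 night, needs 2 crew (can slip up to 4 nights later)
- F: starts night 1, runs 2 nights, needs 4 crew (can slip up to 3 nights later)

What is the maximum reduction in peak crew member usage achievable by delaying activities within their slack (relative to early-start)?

9

Early-start peak: n1:17  n2:15  n3:5  n4:0  n5:0 ⇒ 17.
Leveled (A@1, B@1, C@3, D@1, E@3, F@4): n1:7  n2:7  n3:7  n4:8  n5:8 ⇒ 8.
Reduction 17 − 8 = 9.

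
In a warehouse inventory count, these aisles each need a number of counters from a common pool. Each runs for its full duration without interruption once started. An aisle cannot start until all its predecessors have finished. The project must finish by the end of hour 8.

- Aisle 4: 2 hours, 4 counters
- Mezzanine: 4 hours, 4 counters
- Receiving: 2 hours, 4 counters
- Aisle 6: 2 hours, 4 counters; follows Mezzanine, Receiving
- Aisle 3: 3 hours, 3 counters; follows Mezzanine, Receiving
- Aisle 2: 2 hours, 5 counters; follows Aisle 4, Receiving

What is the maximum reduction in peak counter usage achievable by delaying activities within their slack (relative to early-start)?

Early-start peak: h1:12  h2:12  h3:9  h4:9  h5:7  h6:7  h7:3  h8:0 ⇒ 12.
Leveled (Aisle 4@1, Mezzanine@1, Receiving@3, Aisle 6@5, Aisle 3@5, Aisle 2@7): h1:8  h2:8  h3:8  h4:8  h5:7  h6:7  h7:8  h8:5 ⇒ 8.
Reduction 12 − 8 = 4.

4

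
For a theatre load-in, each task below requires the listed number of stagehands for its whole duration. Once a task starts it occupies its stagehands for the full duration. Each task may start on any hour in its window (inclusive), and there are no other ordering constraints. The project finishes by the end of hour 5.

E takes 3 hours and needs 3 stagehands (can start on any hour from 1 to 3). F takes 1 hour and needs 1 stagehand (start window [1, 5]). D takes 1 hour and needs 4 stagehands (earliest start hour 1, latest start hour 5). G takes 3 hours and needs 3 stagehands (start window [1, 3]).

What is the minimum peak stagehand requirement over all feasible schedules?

6

Early-start (E@1, F@1, D@1, G@1) gives peak 11: h1:11  h2:6  h3:6  h4:0  h5:0.
Shift D→5, G→2.
Schedule E@1, F@1, D@5, G@2: h1:4  h2:6  h3:6  h4:3  h5:4 — peak 6.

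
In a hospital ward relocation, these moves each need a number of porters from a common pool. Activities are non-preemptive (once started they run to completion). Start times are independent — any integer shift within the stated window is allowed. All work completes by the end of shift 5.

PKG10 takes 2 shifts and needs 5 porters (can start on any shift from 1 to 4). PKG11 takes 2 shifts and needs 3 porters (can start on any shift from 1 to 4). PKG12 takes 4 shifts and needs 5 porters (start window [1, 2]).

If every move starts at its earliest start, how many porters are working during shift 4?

5

At early start, shift 4 has: PKG12.
Demand: 5 = 5.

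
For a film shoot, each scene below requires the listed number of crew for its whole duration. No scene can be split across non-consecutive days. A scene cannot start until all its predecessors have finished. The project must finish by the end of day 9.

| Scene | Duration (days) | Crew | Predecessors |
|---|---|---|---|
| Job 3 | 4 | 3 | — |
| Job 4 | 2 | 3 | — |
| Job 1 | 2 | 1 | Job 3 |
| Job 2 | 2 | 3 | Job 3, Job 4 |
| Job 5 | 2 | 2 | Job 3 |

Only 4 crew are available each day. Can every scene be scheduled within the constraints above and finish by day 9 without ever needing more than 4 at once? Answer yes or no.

no

The minimum achievable peak is 5; 4 < 5, so no feasible schedule stays within the cap.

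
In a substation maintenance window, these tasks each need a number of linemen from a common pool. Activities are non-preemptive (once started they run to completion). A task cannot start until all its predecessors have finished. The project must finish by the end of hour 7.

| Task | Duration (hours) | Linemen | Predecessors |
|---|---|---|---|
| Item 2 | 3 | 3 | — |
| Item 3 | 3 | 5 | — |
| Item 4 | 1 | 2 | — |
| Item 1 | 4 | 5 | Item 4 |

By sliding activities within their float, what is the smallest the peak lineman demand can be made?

Early-start (Item 2@1, Item 3@1, Item 4@1, Item 1@2) gives peak 13: h1:10  h2:13  h3:13  h4:5  h5:5  h6:0  h7:0.
Shift Item 2→2, Item 1→4.
Schedule Item 2@2, Item 3@1, Item 4@1, Item 1@4: h1:7  h2:8  h3:8  h4:8  h5:5  h6:5  h7:5 — peak 8.

8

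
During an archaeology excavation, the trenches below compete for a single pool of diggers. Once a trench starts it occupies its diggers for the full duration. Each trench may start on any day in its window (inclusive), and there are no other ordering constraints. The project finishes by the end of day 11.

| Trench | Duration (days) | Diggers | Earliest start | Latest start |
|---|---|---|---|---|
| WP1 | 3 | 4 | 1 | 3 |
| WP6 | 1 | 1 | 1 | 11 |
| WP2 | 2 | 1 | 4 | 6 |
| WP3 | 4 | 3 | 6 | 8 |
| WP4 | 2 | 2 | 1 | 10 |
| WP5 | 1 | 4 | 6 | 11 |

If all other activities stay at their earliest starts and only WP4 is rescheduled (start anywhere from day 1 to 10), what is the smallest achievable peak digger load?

WP4@1: d1:7  d2:6  d3:4  d4:1  d5:1  d6:7  d7:3  d8:3  d9:3  d10:0  d11:0 → peak 7
WP4@2: d1:5  d2:6  d3:6  d4:1  d5:1  d6:7  d7:3  d8:3  d9:3  d10:0  d11:0 → peak 7
WP4@3: d1:5  d2:4  d3:6  d4:3  d5:1  d6:7  d7:3  d8:3  d9:3  d10:0  d11:0 → peak 7
WP4@4: d1:5  d2:4  d3:4  d4:3  d5:3  d6:7  d7:3  d8:3  d9:3  d10:0  d11:0 → peak 7
WP4@5: d1:5  d2:4  d3:4  d4:1  d5:3  d6:9  d7:3  d8:3  d9:3  d10:0  d11:0 → peak 9
WP4@6: d1:5  d2:4  d3:4  d4:1  d5:1  d6:9  d7:5  d8:3  d9:3  d10:0  d11:0 → peak 9
WP4@7: d1:5  d2:4  d3:4  d4:1  d5:1  d6:7  d7:5  d8:5  d9:3  d10:0  d11:0 → peak 7
WP4@8: d1:5  d2:4  d3:4  d4:1  d5:1  d6:7  d7:3  d8:5  d9:5  d10:0  d11:0 → peak 7
WP4@9: d1:5  d2:4  d3:4  d4:1  d5:1  d6:7  d7:3  d8:3  d9:5  d10:2  d11:0 → peak 7
WP4@10: d1:5  d2:4  d3:4  d4:1  d5:1  d6:7  d7:3  d8:3  d9:3  d10:2  d11:2 → peak 7
Best is WP4@1, peak 7.

7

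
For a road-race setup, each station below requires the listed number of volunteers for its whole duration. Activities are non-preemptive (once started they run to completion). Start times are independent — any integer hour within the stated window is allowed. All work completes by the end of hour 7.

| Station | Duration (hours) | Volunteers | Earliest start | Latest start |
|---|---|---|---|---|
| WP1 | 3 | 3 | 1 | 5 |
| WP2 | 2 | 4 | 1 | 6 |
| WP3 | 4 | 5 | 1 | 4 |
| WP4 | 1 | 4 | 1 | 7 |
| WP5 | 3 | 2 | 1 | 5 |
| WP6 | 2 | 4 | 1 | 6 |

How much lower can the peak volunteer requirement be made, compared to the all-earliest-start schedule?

13

Early-start peak: h1:22  h2:18  h3:10  h4:5  h5:0  h6:0  h7:0 ⇒ 22.
Leveled (WP1@1, WP2@1, WP3@4, WP4@3, WP5@1, WP6@4): h1:9  h2:9  h3:9  h4:9  h5:9  h6:5  h7:5 ⇒ 9.
Reduction 22 − 9 = 13.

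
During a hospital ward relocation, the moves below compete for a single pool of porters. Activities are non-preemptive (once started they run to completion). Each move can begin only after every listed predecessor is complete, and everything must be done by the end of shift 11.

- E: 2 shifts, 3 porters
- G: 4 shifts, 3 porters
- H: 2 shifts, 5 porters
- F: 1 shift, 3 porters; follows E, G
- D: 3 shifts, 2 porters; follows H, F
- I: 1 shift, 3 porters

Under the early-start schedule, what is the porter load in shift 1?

At early start, shift 1 has: E, G, H, I.
Demand: 3 + 3 + 5 + 3 = 14.

14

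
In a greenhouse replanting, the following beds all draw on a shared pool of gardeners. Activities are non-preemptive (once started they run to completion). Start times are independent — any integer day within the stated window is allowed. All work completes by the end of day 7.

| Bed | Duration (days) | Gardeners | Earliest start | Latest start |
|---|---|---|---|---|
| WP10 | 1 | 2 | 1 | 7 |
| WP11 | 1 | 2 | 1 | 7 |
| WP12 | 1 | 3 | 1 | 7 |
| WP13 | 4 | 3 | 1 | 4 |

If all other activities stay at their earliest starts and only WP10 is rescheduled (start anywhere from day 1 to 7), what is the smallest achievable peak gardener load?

WP10@1: d1:10  d2:3  d3:3  d4:3  d5:0  d6:0  d7:0 → peak 10
WP10@2: d1:8  d2:5  d3:3  d4:3  d5:0  d6:0  d7:0 → peak 8
WP10@3: d1:8  d2:3  d3:5  d4:3  d5:0  d6:0  d7:0 → peak 8
WP10@4: d1:8  d2:3  d3:3  d4:5  d5:0  d6:0  d7:0 → peak 8
WP10@5: d1:8  d2:3  d3:3  d4:3  d5:2  d6:0  d7:0 → peak 8
WP10@6: d1:8  d2:3  d3:3  d4:3  d5:0  d6:2  d7:0 → peak 8
WP10@7: d1:8  d2:3  d3:3  d4:3  d5:0  d6:0  d7:2 → peak 8
Best is WP10@2, peak 8.

8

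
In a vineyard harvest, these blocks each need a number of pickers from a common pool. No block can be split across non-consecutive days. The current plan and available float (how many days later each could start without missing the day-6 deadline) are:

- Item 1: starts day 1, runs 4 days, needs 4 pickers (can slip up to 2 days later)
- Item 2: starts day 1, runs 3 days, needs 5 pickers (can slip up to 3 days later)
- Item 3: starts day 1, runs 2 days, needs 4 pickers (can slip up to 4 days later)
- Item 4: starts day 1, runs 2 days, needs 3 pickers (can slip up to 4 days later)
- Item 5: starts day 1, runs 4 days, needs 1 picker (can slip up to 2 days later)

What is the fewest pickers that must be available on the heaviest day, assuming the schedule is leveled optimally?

Early-start (Item 1@1, Item 2@1, Item 3@1, Item 4@1, Item 5@1) gives peak 17: d1:17  d2:17  d3:10  d4:5  d5:0  d6:0.
Shift Item 3→4, Item 4→5.
Schedule Item 1@1, Item 2@1, Item 3@4, Item 4@5, Item 5@1: d1:10  d2:10  d3:10  d4:9  d5:7  d6:3 — peak 10.

10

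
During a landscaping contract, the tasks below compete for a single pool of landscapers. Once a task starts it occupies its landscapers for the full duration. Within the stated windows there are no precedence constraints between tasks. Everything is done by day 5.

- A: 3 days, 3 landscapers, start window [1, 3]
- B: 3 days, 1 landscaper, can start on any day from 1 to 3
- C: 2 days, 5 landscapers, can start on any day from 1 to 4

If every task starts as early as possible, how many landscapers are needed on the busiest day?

Early-start schedule: A@1, B@1, C@1.
Load per day: day 1: 9, day 2: 9, day 3: 4, day 4: 0, day 5: 0.
Peak is 9.

9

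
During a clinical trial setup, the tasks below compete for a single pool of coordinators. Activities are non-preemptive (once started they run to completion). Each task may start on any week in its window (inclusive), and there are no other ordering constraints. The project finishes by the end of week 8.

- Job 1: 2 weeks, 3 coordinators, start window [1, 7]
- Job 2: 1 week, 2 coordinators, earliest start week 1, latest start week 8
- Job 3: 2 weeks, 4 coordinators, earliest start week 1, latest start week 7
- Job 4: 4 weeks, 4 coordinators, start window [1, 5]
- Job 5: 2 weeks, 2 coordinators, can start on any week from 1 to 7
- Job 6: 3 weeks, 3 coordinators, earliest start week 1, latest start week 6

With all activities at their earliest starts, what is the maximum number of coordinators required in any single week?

Early-start schedule: Job 1@1, Job 2@1, Job 3@1, Job 4@1, Job 5@1, Job 6@1.
Load per week: week 1: 18, week 2: 16, week 3: 7, week 4: 4, week 5: 0, week 6: 0, week 7: 0, week 8: 0.
Peak is 18.

18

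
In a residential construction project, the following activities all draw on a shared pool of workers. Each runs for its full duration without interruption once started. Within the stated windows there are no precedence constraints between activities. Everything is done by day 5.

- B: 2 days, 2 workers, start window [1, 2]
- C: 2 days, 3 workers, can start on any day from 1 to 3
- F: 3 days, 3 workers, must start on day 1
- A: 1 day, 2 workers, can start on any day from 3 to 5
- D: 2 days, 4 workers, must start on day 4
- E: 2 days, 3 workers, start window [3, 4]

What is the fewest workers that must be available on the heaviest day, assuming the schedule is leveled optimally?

Schedule B@1, C@1, F@1, A@3, D@4, E@3: d1:8  d2:8  d3:8  d4:7  d5:4 — peak 8.

8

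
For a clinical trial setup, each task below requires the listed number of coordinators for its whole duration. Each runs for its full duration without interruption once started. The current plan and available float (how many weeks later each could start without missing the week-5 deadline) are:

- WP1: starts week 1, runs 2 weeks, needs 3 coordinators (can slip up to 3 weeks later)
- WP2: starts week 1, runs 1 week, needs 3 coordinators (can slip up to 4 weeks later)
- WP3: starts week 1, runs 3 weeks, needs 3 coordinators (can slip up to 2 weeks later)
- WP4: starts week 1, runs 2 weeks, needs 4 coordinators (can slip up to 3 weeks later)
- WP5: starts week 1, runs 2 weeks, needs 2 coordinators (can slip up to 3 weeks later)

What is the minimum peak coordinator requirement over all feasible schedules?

Early-start (WP1@1, WP2@1, WP3@1, WP4@1, WP5@1) gives peak 15: w1:15  w2:12  w3:3  w4:0  w5:0.
Shift WP2→3, WP4→4, WP5→4.
Schedule WP1@1, WP2@3, WP3@1, WP4@4, WP5@4: w1:6  w2:6  w3:6  w4:6  w5:6 — peak 6.
Total coordinator-weeks = 30 over 5 weeks ⇒ peak ≥ ⌈30/5⌉ = 6, so 6 is optimal.

6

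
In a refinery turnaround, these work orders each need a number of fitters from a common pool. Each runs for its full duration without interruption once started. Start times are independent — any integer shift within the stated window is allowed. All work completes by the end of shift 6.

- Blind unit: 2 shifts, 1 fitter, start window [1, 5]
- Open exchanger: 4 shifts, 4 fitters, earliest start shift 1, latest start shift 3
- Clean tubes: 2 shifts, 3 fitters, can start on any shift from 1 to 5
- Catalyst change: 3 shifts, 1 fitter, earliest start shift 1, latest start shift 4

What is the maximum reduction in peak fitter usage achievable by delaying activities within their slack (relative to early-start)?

Early-start peak: s1:9  s2:9  s3:5  s4:4  s5:0  s6:0 ⇒ 9.
Leveled (Blind unit@1, Open exchanger@1, Clean tubes@5, Catalyst change@3): s1:5  s2:5  s3:5  s4:5  s5:4  s6:3 ⇒ 5.
Reduction 9 − 5 = 4.

4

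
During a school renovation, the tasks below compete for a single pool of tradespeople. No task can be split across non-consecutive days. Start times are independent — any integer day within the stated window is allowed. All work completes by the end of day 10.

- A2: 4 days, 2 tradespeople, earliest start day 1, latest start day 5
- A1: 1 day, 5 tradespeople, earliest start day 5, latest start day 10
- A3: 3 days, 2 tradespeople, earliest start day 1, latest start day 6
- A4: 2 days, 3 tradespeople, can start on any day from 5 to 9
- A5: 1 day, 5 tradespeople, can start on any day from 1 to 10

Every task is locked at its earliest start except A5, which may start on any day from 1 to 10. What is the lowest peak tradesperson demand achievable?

8

A5@1: d1:9  d2:4  d3:4  d4:2  d5:8  d6:3  d7:0  d8:0  d9:0  d10:0 → peak 9
A5@2: d1:4  d2:9  d3:4  d4:2  d5:8  d6:3  d7:0  d8:0  d9:0  d10:0 → peak 9
A5@3: d1:4  d2:4  d3:9  d4:2  d5:8  d6:3  d7:0  d8:0  d9:0  d10:0 → peak 9
A5@4: d1:4  d2:4  d3:4  d4:7  d5:8  d6:3  d7:0  d8:0  d9:0  d10:0 → peak 8
A5@5: d1:4  d2:4  d3:4  d4:2  d5:13  d6:3  d7:0  d8:0  d9:0  d10:0 → peak 13
A5@6: d1:4  d2:4  d3:4  d4:2  d5:8  d6:8  d7:0  d8:0  d9:0  d10:0 → peak 8
A5@7: d1:4  d2:4  d3:4  d4:2  d5:8  d6:3  d7:5  d8:0  d9:0  d10:0 → peak 8
A5@8: d1:4  d2:4  d3:4  d4:2  d5:8  d6:3  d7:0  d8:5  d9:0  d10:0 → peak 8
A5@9: d1:4  d2:4  d3:4  d4:2  d5:8  d6:3  d7:0  d8:0  d9:5  d10:0 → peak 8
A5@10: d1:4  d2:4  d3:4  d4:2  d5:8  d6:3  d7:0  d8:0  d9:0  d10:5 → peak 8
Best is A5@4, peak 8.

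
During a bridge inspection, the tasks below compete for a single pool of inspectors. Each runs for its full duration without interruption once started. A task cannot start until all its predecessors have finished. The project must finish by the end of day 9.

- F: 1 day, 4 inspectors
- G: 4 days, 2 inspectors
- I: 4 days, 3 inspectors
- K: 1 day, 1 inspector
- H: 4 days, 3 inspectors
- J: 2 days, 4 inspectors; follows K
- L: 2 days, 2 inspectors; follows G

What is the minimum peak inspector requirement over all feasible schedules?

6

Early-start (F@1, G@1, I@1, K@1, H@1, J@2, L@5) gives peak 13: d1:13  d2:12  d3:12  d4:8  d5:2  d6:2  d7:0  d8:0  d9:0.
Shift G→2, I→4, H→6, L→8.
Schedule F@1, G@2, I@4, K@1, H@6, J@2, L@8: d1:5  d2:6  d3:6  d4:5  d5:5  d6:6  d7:6  d8:5  d9:5 — peak 6.
Total inspector-days = 49 over 9 days ⇒ peak ≥ ⌈49/9⌉ = 6, so 6 is optimal.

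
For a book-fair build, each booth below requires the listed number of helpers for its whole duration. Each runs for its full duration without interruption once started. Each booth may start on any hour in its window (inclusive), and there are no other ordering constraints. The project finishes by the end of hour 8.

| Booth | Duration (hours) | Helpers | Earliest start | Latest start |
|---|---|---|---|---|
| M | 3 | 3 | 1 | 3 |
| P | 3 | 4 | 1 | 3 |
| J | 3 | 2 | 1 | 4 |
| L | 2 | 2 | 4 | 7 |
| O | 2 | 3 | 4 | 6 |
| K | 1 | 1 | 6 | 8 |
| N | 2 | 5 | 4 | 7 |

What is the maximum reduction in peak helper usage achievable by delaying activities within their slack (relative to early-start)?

3

Early-start peak: h1:9  h2:9  h3:9  h4:10  h5:10  h6:1  h7:0  h8:0 ⇒ 10.
Leveled (M@1, P@1, J@4, L@4, O@4, K@6, N@7): h1:7  h2:7  h3:7  h4:7  h5:7  h6:3  h7:5  h8:5 ⇒ 7.
Reduction 10 − 7 = 3.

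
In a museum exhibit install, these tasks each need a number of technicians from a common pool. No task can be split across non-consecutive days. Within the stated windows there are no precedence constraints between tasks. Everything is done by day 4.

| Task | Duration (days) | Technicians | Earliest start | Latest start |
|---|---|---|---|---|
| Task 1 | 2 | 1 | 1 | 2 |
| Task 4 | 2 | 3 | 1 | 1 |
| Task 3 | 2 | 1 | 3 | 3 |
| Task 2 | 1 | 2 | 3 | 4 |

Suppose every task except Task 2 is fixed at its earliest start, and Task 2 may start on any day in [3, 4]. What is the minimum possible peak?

4

Task 2@3: d1:4  d2:4  d3:3  d4:1 → peak 4
Task 2@4: d1:4  d2:4  d3:1  d4:3 → peak 4
Best is Task 2@3, peak 4.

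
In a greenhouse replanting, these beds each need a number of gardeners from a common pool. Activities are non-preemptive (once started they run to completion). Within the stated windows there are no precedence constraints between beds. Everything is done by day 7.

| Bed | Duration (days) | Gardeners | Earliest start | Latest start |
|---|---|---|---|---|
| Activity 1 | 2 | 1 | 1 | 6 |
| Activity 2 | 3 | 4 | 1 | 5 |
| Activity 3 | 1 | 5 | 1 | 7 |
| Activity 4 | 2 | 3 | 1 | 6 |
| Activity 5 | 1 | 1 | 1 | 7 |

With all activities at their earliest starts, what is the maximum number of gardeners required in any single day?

Early-start schedule: Activity 1@1, Activity 2@1, Activity 3@1, Activity 4@1, Activity 5@1.
Load per day: day 1: 14, day 2: 8, day 3: 4, day 4: 0, day 5: 0, day 6: 0, day 7: 0.
Peak is 14.

14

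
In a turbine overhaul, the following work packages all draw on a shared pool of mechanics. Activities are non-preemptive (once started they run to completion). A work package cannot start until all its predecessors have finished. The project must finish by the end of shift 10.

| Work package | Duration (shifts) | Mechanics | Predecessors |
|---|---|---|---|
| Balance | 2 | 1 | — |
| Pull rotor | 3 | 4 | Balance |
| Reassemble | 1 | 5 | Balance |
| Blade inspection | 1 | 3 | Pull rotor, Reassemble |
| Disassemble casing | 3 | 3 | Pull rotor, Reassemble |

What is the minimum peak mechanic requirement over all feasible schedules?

Early-start (Balance@1, Pull rotor@3, Reassemble@3, Blade inspection@6, Disassemble casing@6) gives peak 9: s1:1  s2:1  s3:9  s4:4  s5:4  s6:6  s7:3  s8:3  s9:0  s10:0.
Shift Reassemble→6, Blade inspection→7, Disassemble casing→8.
Schedule Balance@1, Pull rotor@3, Reassemble@6, Blade inspection@7, Disassemble casing@8: s1:1  s2:1  s3:4  s4:4  s5:4  s6:5  s7:3  s8:3  s9:3  s10:3 — peak 5.

5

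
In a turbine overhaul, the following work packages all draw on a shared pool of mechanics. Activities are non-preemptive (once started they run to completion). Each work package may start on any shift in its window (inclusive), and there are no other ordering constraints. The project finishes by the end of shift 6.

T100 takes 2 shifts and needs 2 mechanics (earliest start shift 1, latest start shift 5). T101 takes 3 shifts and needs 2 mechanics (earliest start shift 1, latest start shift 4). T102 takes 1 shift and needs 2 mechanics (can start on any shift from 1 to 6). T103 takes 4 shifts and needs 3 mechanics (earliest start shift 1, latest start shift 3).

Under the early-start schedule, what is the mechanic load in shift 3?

At early start, shift 3 has: T101, T103.
Demand: 2 + 3 = 5.

5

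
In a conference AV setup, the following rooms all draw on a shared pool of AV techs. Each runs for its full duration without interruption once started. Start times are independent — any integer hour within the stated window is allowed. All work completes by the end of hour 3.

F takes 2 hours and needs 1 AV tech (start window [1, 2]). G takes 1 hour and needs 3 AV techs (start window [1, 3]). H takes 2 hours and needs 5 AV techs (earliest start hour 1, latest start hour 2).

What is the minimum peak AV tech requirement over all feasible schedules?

6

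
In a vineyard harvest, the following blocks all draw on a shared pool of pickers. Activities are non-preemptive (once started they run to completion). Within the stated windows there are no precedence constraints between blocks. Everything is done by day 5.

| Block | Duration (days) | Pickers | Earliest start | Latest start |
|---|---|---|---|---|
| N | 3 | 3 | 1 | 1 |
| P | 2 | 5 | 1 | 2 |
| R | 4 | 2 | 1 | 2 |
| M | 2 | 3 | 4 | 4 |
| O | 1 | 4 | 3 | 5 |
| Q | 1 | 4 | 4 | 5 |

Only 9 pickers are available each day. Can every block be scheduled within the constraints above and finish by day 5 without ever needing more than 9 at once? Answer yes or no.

The minimum achievable peak is 10; 9 < 10, so no feasible schedule stays within the cap.

no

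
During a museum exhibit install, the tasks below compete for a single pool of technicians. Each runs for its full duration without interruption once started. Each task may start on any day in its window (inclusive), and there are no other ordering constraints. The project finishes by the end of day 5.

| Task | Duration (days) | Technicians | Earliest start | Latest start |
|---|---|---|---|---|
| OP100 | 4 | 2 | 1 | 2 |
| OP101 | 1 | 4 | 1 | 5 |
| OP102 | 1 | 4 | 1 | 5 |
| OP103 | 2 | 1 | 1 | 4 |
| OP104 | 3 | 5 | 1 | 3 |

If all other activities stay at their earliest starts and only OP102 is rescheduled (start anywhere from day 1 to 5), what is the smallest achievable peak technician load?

12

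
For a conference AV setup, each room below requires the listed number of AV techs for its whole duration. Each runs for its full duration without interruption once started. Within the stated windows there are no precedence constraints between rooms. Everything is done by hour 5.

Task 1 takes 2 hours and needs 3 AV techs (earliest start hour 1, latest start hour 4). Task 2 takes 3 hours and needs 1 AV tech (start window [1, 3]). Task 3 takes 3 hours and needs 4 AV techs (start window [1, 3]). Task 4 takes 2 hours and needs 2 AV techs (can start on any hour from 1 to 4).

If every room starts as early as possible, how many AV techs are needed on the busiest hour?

Early-start schedule: Task 1@1, Task 2@1, Task 3@1, Task 4@1.
Load per hour: hour 1: 10, hour 2: 10, hour 3: 5, hour 4: 0, hour 5: 0.
Peak is 10.

10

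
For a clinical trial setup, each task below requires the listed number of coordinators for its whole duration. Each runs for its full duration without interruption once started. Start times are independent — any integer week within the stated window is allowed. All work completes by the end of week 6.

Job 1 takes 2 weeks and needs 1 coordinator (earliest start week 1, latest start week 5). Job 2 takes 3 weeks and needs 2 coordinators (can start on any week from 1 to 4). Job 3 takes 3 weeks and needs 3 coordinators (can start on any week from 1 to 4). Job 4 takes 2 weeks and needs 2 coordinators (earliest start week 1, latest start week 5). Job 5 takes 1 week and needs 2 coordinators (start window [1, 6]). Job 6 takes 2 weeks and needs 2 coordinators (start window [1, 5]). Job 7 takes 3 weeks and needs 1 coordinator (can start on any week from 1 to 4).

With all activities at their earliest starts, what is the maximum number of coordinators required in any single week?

Early-start schedule: Job 1@1, Job 2@1, Job 3@1, Job 4@1, Job 5@1, Job 6@1, Job 7@1.
Load per week: week 1: 13, week 2: 11, week 3: 6, week 4: 0, week 5: 0, week 6: 0.
Peak is 13.

13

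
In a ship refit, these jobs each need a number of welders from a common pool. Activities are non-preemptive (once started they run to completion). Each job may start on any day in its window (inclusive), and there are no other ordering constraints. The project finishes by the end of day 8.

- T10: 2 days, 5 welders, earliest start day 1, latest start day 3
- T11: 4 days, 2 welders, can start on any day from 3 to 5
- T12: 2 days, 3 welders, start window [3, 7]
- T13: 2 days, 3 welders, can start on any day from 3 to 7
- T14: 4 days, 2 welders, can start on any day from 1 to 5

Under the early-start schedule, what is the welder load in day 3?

10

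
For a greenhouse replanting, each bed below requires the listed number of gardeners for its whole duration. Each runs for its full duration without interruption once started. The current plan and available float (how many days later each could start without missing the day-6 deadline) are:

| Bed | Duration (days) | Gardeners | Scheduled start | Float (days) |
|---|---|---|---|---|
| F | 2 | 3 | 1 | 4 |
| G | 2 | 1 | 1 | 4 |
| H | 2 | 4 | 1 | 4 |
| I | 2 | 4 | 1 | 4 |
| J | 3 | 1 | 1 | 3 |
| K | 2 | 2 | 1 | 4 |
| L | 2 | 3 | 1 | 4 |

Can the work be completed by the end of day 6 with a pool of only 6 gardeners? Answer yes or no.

no

Total gardener-days = 37; over 6 days the average is 37/6 > 6, so some day must exceed 6.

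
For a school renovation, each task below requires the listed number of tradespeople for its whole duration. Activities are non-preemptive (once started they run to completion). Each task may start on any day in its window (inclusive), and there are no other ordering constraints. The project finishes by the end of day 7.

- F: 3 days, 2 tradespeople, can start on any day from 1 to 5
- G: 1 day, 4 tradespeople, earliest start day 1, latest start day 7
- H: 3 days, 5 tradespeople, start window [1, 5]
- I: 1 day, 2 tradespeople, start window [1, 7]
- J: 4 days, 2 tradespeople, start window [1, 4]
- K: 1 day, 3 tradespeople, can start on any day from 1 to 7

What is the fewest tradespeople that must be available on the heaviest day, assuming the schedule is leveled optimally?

7

Early-start (F@1, G@1, H@1, I@1, J@1, K@1) gives peak 18: d1:18  d2:9  d3:9  d4:2  d5:0  d6:0  d7:0.
Shift H→2, I→5, J→4, K→5.
Schedule F@1, G@1, H@2, I@5, J@4, K@5: d1:6  d2:7  d3:7  d4:7  d5:7  d6:2  d7:2 — peak 7.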